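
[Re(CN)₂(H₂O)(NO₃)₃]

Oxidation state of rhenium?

+5

No counter-ion: the bracketed complex is neutral.
Ligand charges: 3×NO3 = -3; 1×H2O neutral; 2×CN = -2; sum -5.
Re + (-5) = 0 ⇒ Re is +5.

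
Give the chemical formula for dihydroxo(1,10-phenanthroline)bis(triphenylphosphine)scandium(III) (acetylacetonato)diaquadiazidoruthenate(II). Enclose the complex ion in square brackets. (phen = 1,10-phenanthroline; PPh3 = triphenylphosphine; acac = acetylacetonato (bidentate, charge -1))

[Sc(OH)2(phen)(PPh3)2][Ru(acac)(H2O)2(N3)2]

Cation [Sc…]: ligand charges -2, Sc(III) ⇒ ion charge 1+.
Anion [Ru…]: ligand charges -3, Ru(II) ⇒ ion charge 1−.
One 1+ cation balances one 1− anion.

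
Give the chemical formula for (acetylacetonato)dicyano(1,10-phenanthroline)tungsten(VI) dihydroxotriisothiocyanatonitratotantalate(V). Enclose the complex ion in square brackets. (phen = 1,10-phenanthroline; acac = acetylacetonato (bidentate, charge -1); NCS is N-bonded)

Cation [W…]: ligand charges -3, W(VI) ⇒ ion charge 3+.
Anion [Ta…]: ligand charges -6, Ta(V) ⇒ ion charge 1−.
One 3+ cation requires 3 of the 1− anion.

[W(acac)(CN)2(phen)][Ta(NCS)3(NO3)(OH)2]3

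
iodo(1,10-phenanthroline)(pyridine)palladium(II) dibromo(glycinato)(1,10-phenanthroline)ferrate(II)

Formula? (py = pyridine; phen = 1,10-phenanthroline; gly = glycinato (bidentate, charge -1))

Cation [Pd…]: ligand charges -1, Pd(II) ⇒ ion charge 1+.
Anion [Fe…]: ligand charges -3, Fe(II) ⇒ ion charge 1−.

[PdI(phen)(py)][FeBr2(gly)(phen)]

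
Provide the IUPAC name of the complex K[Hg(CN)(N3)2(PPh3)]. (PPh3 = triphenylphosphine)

The 1 potassium counter-ion carries a total charge of +1, so each complex ion is 1−.
Ligand charges: 1×cyano (-1 each), 1×triphenylphosphine (neutral), 2×azido (-1 each); total -3. So Hg + (-3) = 1−, giving Hg = +2.
The complex ion is anionic, so mercury takes the -ate form mercurate(II).

potassium diazidocyano(triphenylphosphine)mercurate(II)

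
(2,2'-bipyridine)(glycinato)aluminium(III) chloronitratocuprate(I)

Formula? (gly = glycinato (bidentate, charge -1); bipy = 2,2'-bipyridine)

[Al(bipy)(gly)][CuCl(NO3)]2

Cation [Al…]: ligand charges -1, Al(III) ⇒ ion charge 2+.
Anion [Cu…]: ligand charges -2, Cu(I) ⇒ ion charge 1−.
One 2+ cation requires 2 of the 1− anion.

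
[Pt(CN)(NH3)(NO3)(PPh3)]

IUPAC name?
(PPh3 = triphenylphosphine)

There is no counter-ion, so the complex is neutral overall.
Ligand charges: 1×cyano (-1 each), 1×triphenylphosphine (neutral), 1×nitrato (-1 each), 1×ammine (neutral); total -2. So Pt + (-2) = 0, giving Pt = +2.
Ligands are named alphabetically: ammine before cyano before nitrato before triphenylphosphine.

amminecyanonitrato(triphenylphosphine)platinum(II)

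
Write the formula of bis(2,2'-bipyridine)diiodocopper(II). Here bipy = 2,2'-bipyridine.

Ligands: 2 iodo (I, -1), 2 2,2'-bipyridine (bipy, neutral). Ligand charge sum = -2.
With Cu in oxidation state +2, the complex ion is [Cu...].

[Cu(bipy)2I2]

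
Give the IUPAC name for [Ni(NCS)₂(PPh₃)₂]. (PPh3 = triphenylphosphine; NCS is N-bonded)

There is no counter-ion, so the complex is neutral overall.
Ligand charges: 2×triphenylphosphine (neutral), 2×isothiocyanato (-1 each); total -2. So Ni + (-2) = 0, giving Ni = +2.
Ligands are named alphabetically: isothiocyanato before triphenylphosphine.

diisothiocyanatobis(triphenylphosphine)nickel(II)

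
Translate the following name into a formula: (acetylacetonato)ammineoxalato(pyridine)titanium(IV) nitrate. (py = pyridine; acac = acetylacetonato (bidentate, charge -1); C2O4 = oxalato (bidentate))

Ligands: 1 pyridine (py, neutral), 1 ammine (NH3, neutral), 1 acetylacetonato (acac, -1), 1 oxalato (C2O4, -2). Ligand charge sum = -3.
With Ti in oxidation state +4, the complex ion is [Ti...]^1+.
Charge balance with nitrate (-1) requires 1 complex ion per 1 nitrate.

[Ti(acac)(C2O4)(NH3)(py)]NO3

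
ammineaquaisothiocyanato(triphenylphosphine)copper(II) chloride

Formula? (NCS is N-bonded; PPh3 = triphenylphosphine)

[Cu(H2O)(NCS)(NH3)(PPh3)]Cl

Ligands: 1 ammine (NH3, neutral), 1 isothiocyanato (NCS, -1), 1 triphenylphosphine (PPh3, neutral), 1 aqua (H2O, neutral). Ligand charge sum = -1.
With Cu in oxidation state +2, the complex ion is [Cu...]^1+.
Charge balance with chloride (-1) requires 1 complex ion per 1 chloride.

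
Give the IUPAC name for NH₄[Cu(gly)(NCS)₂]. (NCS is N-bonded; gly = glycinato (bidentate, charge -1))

The 1 ammonium counter-ion carries a total charge of +1, so each complex ion is 1−.
Ligand charges: 2×isothiocyanato (-1 each), 1×glycinato (-1 each); total -3. So Cu + (-3) = 1−, giving Cu = +2.
Ligands are named alphabetically: glycinato before isothiocyanato.
The complex ion is anionic, so copper takes the -ate form cuprate(II).

ammonium (glycinato)diisothiocyanatocuprate(II)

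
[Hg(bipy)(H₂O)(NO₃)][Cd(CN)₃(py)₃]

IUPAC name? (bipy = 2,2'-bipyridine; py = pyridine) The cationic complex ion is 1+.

The complex cation is given as 1+; its ligand charges sum to -1, so Hg = +2.
A 1:1 salt means the anion carries the equal and opposite charge, 1−.
Anion: ligand charges sum to -3; for the ion to be 1−, Cd = +2.

aqua(2,2'-bipyridine)nitratomercury(II) tricyanotris(pyridine)cadmate(II)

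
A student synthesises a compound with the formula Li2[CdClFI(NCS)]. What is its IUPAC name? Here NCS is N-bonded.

lithium chlorofluoroiodoisothiocyanatocadmate(II)

The 2 lithium counter-ions carry a total charge of +2, so each complex ion is 2−.
Ligand charges: 1×chloro (-1 each), 1×isothiocyanato (-1 each), 1×fluoro (-1 each), 1×iodo (-1 each); total -4. So Cd + (-4) = 2−, giving Cd = +2.
Ligands are named alphabetically: chloro before fluoro before iodo before isothiocyanato.
The complex ion is anionic, so cadmium takes the -ate form cadmate(II).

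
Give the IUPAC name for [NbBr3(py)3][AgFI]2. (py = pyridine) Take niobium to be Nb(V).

tribromotris(pyridine)niobium(V) fluoroiodoargentate(I)

Nb is given as +5; the cation's ligand charges sum to -3, so the complex cation is 2+.
With 2 anions per cation, each anion must be 2/2 = 1−.
Anion: ligand charges sum to -2; for the ion to be 1−, Ag = +1.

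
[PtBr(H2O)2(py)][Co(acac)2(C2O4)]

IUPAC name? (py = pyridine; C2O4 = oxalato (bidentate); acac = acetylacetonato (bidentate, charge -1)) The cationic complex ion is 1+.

diaquabromo(pyridine)platinum(II) bis(acetylacetonato)oxalatocobaltate(III)

Both ions are complex: the cation is named first with the plain metal name, the anion second with the -ate form; each ion's ligands are alphabetised independently.
The complex cation is given as 1+; its ligand charges sum to -1, so Pt = +2.
A 1:1 salt means the anion carries the equal and opposite charge, 1−.
Anion: ligand charges sum to -4; for the ion to be 1−, Co = +3.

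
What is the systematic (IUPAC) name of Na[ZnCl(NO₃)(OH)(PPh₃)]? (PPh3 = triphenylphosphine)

sodium chlorohydroxonitrato(triphenylphosphine)zincate(II)

The 1 sodium counter-ion carries a total charge of +1, so each complex ion is 1−.
Ligand charges: 1×chloro (-1 each), 1×hydroxo (-1 each), 1×nitrato (-1 each), 1×triphenylphosphine (neutral); total -3. So Zn + (-3) = 1−, giving Zn = +2.
The complex ion is anionic, so zinc takes the -ate form zincate(II).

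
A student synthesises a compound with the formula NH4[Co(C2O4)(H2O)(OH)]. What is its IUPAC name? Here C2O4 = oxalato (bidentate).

The 1 ammonium counter-ion carries a total charge of +1, so each complex ion is 1−.
Ligand charges: 1×hydroxo (-1 each), 1×oxalato (-2 each), 1×aqua (neutral); total -3. So Co + (-3) = 1−, giving Co = +2.
The complex ion is anionic, so cobalt takes the -ate form cobaltate(II).

ammonium aquahydroxooxalatocobaltate(II)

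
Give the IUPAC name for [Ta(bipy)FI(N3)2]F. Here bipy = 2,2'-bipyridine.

diazido(2,2'-bipyridine)fluoroiodotantalum(V) fluoride

The 1 fluoride counter-ion carries a total charge of -1, so each complex ion is 1+.
Ligand charges: 2×azido (-1 each), 1×iodo (-1 each), 1×fluoro (-1 each), 1×2,2'-bipyridine (neutral); total -4. So Ta + (-4) = 1+, giving Ta = +5.
Ligands are named alphabetically: azido before bipyridine before fluoro before iodo.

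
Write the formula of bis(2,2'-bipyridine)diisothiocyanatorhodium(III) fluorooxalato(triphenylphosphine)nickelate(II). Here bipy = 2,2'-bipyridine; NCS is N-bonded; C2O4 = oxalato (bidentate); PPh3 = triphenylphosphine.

[Rh(bipy)2(NCS)2][Ni(C2O4)F(PPh3)]

Cation [Rh…]: ligand charges -2, Rh(III) ⇒ ion charge 1+.
Anion [Ni…]: ligand charges -3, Ni(II) ⇒ ion charge 1−.
One 1+ cation balances one 1− anion.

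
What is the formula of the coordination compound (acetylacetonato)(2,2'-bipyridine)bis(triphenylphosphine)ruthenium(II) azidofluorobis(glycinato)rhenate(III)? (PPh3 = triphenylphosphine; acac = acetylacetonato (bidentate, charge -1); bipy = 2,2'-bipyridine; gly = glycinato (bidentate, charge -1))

Cation [Ru…]: ligand charges -1, Ru(II) ⇒ ion charge 1+.
Anion [Re…]: ligand charges -4, Re(III) ⇒ ion charge 1−.

[Ru(acac)(bipy)(PPh3)2][ReF(gly)2(N3)]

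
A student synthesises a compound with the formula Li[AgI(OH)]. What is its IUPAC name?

lithium hydroxoiodoargentate(I)

The 1 lithium counter-ion carries a total charge of +1, so each complex ion is 1−.
Ligand charges: 1×hydroxo (-1 each), 1×iodo (-1 each); total -2. So Ag + (-2) = 1−, giving Ag = +1.
The complex ion is anionic, so silver takes the -ate form argentate(I).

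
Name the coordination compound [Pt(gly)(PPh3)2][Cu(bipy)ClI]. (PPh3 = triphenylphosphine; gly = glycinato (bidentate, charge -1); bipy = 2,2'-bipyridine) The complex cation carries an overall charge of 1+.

The complex cation is given as 1+; its ligand charges sum to -1, so Pt = +2.
A 1:1 salt means the anion carries the equal and opposite charge, 1−.
Anion: ligand charges sum to -2; for the ion to be 1−, Cu = +1.

(glycinato)bis(triphenylphosphine)platinum(II) (2,2'-bipyridine)chloroiodocuprate(I)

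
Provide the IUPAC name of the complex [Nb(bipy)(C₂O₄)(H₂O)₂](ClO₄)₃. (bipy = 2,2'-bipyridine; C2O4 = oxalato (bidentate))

diaqua(2,2'-bipyridine)oxalatoniobium(V) perchlorate

The 3 perchlorate counter-ions carry a total charge of -3, so each complex ion is 3+.
Ligand charges: 1×2,2'-bipyridine (neutral), 1×oxalato (-2 each), 2×aqua (neutral); total -2. So Nb + (-2) = 3+, giving Nb = +5.
Ligands are named alphabetically: aqua before bipyridine before oxalato.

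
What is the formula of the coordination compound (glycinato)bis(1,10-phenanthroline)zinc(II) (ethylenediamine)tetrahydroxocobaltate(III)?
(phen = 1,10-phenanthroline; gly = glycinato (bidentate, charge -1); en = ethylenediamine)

[Zn(gly)(phen)2][Co(en)(OH)4]

Cation [Zn…]: ligand charges -1, Zn(II) ⇒ ion charge 1+.
Anion [Co…]: ligand charges -4, Co(III) ⇒ ion charge 1−.
One 1+ cation balances one 1− anion.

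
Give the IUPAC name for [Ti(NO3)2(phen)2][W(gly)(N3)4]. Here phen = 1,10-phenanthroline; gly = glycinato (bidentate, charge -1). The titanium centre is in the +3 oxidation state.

dinitratobis(1,10-phenanthroline)titanium(III) tetraazido(glycinato)tungstate(IV)

Both ions are complex: the cation is named first with the plain metal name, the anion second with the -ate form; each ion's ligands are alphabetised independently.
Ti is given as +3; the cation's ligand charges sum to -2, so the complex cation is 1+.
A 1:1 salt means the anion carries the equal and opposite charge, 1−.
Anion: ligand charges sum to -5; for the ion to be 1−, W = +4.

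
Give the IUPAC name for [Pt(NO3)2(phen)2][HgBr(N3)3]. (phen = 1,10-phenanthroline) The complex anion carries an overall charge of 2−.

The complex anion is given as 2−; its ligand charges sum to -4, so Hg = +2.
A 1:1 salt means the cation carries the equal and opposite charge, 2+.
Cation: ligand charges sum to -2; for the ion to be 2+, Pt = +4.

dinitratobis(1,10-phenanthroline)platinum(IV) triazidobromomercurate(II)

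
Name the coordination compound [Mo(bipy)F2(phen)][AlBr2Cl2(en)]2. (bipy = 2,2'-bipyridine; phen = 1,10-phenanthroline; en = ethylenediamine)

Aluminium is always +3 in its complexes; the anion's ligand charges sum to -4, so the complex anion is 1−.
With 2 anions per cation, the cation must be 2×1 = 2+.
Cation: ligand charges sum to -2; for the ion to be 2+, Mo = +4.

(2,2'-bipyridine)difluoro(1,10-phenanthroline)molybdenum(IV) dibromodichloro(ethylenediamine)aluminate(III)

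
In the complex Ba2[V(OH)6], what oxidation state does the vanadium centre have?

2 barium outside the brackets (+2 each) → the complex ion is 4−.
Ligand charges: 6×OH = -6; sum -6.
V + (-6) = 4− ⇒ V is +2.

+2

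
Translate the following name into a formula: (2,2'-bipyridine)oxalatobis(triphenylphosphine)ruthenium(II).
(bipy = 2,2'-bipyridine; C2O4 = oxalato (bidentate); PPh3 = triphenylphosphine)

[Ru(bipy)(C2O4)(PPh3)2]

Ligands: 1 2,2'-bipyridine (bipy, neutral), 1 oxalato (C2O4, -2), 2 triphenylphosphine (PPh3, neutral). Ligand charge sum = -2.
With Ru in oxidation state +2, the complex ion is [Ru...].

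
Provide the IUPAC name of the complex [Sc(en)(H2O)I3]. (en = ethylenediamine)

aqua(ethylenediamine)triiodoscandium(III)

There is no counter-ion, so the complex is neutral overall.
Ligand charges: 1×ethylenediamine (neutral), 1×aqua (neutral), 3×iodo (-1 each); total -3. So Sc + (-3) = 0, giving Sc = +3.
Ligands are named alphabetically: aqua before ethylenediamine before iodo.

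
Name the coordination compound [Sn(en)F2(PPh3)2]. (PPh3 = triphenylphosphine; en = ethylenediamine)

There is no counter-ion, so the complex is neutral overall.
Ligand charges: 2×triphenylphosphine (neutral), 1×ethylenediamine (neutral), 2×fluoro (-1 each); total -2. So Sn + (-2) = 0, giving Sn = +2.
Ligands are named alphabetically: ethylenediamine before fluoro before triphenylphosphine.

(ethylenediamine)difluorobis(triphenylphosphine)tin(II)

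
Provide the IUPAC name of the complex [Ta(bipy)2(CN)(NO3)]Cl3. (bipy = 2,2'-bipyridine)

The 3 chloride counter-ions carry a total charge of -3, so each complex ion is 3+.
Ligand charges: 1×cyano (-1 each), 2×2,2'-bipyridine (neutral), 1×nitrato (-1 each); total -2. So Ta + (-2) = 3+, giving Ta = +5.
Ligands are named alphabetically: bipyridine before cyano before nitrato.

bis(2,2'-bipyridine)cyanonitratotantalum(V) chloride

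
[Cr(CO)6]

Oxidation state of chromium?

0

No counter-ion: the bracketed complex is neutral.
Ligand charges: 6×CO neutral; sum 0.
Cr + (0) = 0 ⇒ Cr is 0.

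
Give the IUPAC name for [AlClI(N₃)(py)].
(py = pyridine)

There is no counter-ion, so the complex is neutral overall.
Ligand charges: 1×pyridine (neutral), 1×chloro (-1 each), 1×iodo (-1 each), 1×azido (-1 each); total -3. So Al + (-3) = 0, giving Al = +3.
Ligands are named alphabetically: azido before chloro before iodo before pyridine.

azidochloroiodo(pyridine)aluminium(III)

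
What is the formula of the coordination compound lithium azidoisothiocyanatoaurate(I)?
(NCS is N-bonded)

Ligands: 1 azido (N3, -1), 1 isothiocyanato (NCS, -1). Ligand charge sum = -2.
With Au in oxidation state +1, the complex ion is [Au...]^1−.
Charge balance with lithium (+1) requires 1 complex ion per 1 lithium.

Li[Au(N3)(NCS)]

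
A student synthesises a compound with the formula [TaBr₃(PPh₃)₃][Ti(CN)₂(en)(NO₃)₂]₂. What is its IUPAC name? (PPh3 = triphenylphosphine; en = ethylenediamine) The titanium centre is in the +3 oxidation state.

tribromotris(triphenylphosphine)tantalum(V) dicyano(ethylenediamine)dinitratotitanate(III)

Ti is given as +3; the anion's ligand charges sum to -4, so the complex anion is 1−.
With 2 anions per cation, the cation must be 2×1 = 2+.
Cation: ligand charges sum to -3; for the ion to be 2+, Ta = +5.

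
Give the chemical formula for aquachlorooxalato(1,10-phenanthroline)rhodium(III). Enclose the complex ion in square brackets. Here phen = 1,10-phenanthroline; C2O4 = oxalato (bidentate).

[Rh(C2O4)Cl(H2O)(phen)]

Ligands: 1 chloro (Cl, -1), 1 1,10-phenanthroline (phen, neutral), 1 aqua (H2O, neutral), 1 oxalato (C2O4, -2). Ligand charge sum = -3.
With Rh in oxidation state +3, the complex ion is [Rh...].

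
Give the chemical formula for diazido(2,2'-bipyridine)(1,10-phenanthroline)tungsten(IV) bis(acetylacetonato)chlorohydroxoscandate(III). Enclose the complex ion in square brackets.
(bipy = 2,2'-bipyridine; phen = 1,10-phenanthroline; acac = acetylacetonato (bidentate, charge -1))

[W(bipy)(N3)2(phen)][Sc(acac)2Cl(OH)]2

Cation [W…]: ligand charges -2, W(IV) ⇒ ion charge 2+.
Anion [Sc…]: ligand charges -4, Sc(III) ⇒ ion charge 1−.
One 2+ cation requires 2 of the 1− anion.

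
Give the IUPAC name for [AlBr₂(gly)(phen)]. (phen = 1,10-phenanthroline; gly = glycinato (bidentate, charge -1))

dibromo(glycinato)(1,10-phenanthroline)aluminium(III)

There is no counter-ion, so the complex is neutral overall.
Ligand charges: 2×bromo (-1 each), 1×1,10-phenanthroline (neutral), 1×glycinato (-1 each); total -3. So Al + (-3) = 0, giving Al = +3.
Ligands are named alphabetically: bromo before glycinato before phenanthroline.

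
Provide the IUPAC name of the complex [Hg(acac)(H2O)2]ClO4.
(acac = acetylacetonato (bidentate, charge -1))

(acetylacetonato)diaquamercury(II) perchlorate

The 1 perchlorate counter-ion carries a total charge of -1, so each complex ion is 1+.
Ligand charges: 1×acetylacetonato (-1 each), 2×aqua (neutral); total -1. So Hg + (-1) = 1+, giving Hg = +2.
Ligands are named alphabetically: acetylacetonato before aqua.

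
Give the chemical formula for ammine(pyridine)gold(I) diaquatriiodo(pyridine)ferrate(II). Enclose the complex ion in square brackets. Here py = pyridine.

[Au(NH3)(py)][Fe(H2O)2I3(py)]

Cation [Au…]: ligand charges 0, Au(I) ⇒ ion charge 1+.
Anion [Fe…]: ligand charges -3, Fe(II) ⇒ ion charge 1−.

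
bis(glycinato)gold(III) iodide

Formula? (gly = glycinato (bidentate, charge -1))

[Au(gly)2]I

Ligands: 2 glycinato (gly, -1). Ligand charge sum = -2.
With Au in oxidation state +3, the complex ion is [Au...]^1+.
Charge balance with iodide (-1) requires 1 complex ion per 1 iodide.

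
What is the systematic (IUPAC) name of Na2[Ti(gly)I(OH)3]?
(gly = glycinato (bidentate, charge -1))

sodium (glycinato)trihydroxoiodotitanate(III)

The 2 sodium counter-ions carry a total charge of +2, so each complex ion is 2−.
Ligand charges: 3×hydroxo (-1 each), 1×iodo (-1 each), 1×glycinato (-1 each); total -5. So Ti + (-5) = 2−, giving Ti = +3.
Ligands are named alphabetically: glycinato before hydroxo before iodo.
The complex ion is anionic, so titanium takes the -ate form titanate(III).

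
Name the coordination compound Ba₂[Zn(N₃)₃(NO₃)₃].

The 2 barium counter-ions carry a total charge of +4, so each complex ion is 4−.
Ligand charges: 3×nitrato (-1 each), 3×azido (-1 each); total -6. So Zn + (-6) = 4−, giving Zn = +2.
The complex ion is anionic, so zinc takes the -ate form zincate(II).

barium triazidotrinitratozincate(II)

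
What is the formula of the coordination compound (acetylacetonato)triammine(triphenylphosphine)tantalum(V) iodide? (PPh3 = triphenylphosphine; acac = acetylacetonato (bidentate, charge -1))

[Ta(acac)(NH3)3(PPh3)]I4

Ligands: 3 ammine (NH3, neutral), 1 triphenylphosphine (PPh3, neutral), 1 acetylacetonato (acac, -1). Ligand charge sum = -1.
With Ta in oxidation state +5, the complex ion is [Ta...]^4+.
Charge balance with iodide (-1) requires 1 complex ion per 4 iodide.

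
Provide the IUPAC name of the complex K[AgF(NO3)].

potassium fluoronitratoargentate(I)

The 1 potassium counter-ion carries a total charge of +1, so each complex ion is 1−.
Ligand charges: 1×nitrato (-1 each), 1×fluoro (-1 each); total -2. So Ag + (-2) = 1−, giving Ag = +1.
Ligands are named alphabetically: fluoro before nitrato.
The complex ion is anionic, so silver takes the -ate form argentate(I).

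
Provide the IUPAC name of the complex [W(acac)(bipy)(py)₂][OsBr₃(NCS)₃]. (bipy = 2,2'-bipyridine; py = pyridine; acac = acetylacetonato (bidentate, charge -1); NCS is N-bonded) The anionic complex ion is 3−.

Both ions are complex: the cation is named first with the plain metal name, the anion second with the -ate form; each ion's ligands are alphabetised independently.
The complex anion is given as 3−; its ligand charges sum to -6, so Os = +3.
A 1:1 salt means the cation carries the equal and opposite charge, 3+.
Cation: ligand charges sum to -1; for the ion to be 3+, W = +4.

(acetylacetonato)(2,2'-bipyridine)bis(pyridine)tungsten(IV) tribromotriisothiocyanatoosmate(III)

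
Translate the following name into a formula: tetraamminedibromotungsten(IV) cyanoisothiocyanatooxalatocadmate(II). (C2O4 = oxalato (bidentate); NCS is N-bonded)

[WBr2(NH3)4][Cd(C2O4)(CN)(NCS)]

Cation [W…]: ligand charges -2, W(IV) ⇒ ion charge 2+.
Anion [Cd…]: ligand charges -4, Cd(II) ⇒ ion charge 2−.
One 2+ cation balances one 2− anion.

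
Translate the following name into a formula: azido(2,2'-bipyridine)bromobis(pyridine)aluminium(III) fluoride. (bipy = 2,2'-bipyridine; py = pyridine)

Ligands: 1 azido (N3, -1), 1 2,2'-bipyridine (bipy, neutral), 2 pyridine (py, neutral), 1 bromo (Br, -1). Ligand charge sum = -2.
Charge balance with fluoride (-1) requires 1 complex ion per 1 fluoride.

[Al(bipy)Br(N3)(py)2]F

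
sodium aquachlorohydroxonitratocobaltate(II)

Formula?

Ligands: 1 nitrato (NO3, -1), 1 chloro (Cl, -1), 1 aqua (H2O, neutral), 1 hydroxo (OH, -1). Ligand charge sum = -3.
With Co in oxidation state +2, the complex ion is [Co...]^1−.
Charge balance with sodium (+1) requires 1 complex ion per 1 sodium.

Na[CoCl(H2O)(NO3)(OH)]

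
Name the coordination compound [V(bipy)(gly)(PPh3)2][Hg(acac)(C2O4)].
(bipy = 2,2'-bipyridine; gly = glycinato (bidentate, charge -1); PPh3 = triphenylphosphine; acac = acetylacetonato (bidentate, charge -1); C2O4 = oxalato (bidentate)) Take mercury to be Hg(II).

(2,2'-bipyridine)(glycinato)bis(triphenylphosphine)vanadium(II) (acetylacetonato)oxalatomercurate(II)

Both ions are complex: the cation is named first with the plain metal name, the anion second with the -ate form; each ion's ligands are alphabetised independently.
Hg is given as +2; the anion's ligand charges sum to -3, so the complex anion is 1−.
A 1:1 salt means the cation carries the equal and opposite charge, 1+.
Cation: ligand charges sum to -1; for the ion to be 1+, V = +2.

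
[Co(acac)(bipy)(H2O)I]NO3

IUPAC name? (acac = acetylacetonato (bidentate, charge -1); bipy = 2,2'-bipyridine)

The 1 nitrate counter-ion carries a total charge of -1, so each complex ion is 1+.
Ligand charges: 1×acetylacetonato (-1 each), 1×2,2'-bipyridine (neutral), 1×aqua (neutral), 1×iodo (-1 each); total -2. So Co + (-2) = 1+, giving Co = +3.
Ligands are named alphabetically: acetylacetonato before aqua before bipyridine before iodo.

(acetylacetonato)aqua(2,2'-bipyridine)iodocobalt(III) nitrate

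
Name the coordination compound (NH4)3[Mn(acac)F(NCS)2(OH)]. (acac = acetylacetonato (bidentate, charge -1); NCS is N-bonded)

ammonium (acetylacetonato)fluorohydroxodiisothiocyanatomanganate(II)

The 3 ammonium counter-ions carry a total charge of +3, so each complex ion is 3−.
Ligand charges: 1×hydroxo (-1 each), 1×fluoro (-1 each), 1×acetylacetonato (-1 each), 2×isothiocyanato (-1 each); total -5. So Mn + (-5) = 3−, giving Mn = +2.
The complex ion is anionic, so manganese takes the -ate form manganate(II).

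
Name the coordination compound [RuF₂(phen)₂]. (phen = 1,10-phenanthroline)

difluorobis(1,10-phenanthroline)ruthenium(II)

There is no counter-ion, so the complex is neutral overall.
Ligand charges: 2×fluoro (-1 each), 2×1,10-phenanthroline (neutral); total -2. So Ru + (-2) = 0, giving Ru = +2.
Ligands are named alphabetically: fluoro before phenanthroline.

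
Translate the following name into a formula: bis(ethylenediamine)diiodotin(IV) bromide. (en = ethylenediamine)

Ligands: 2 iodo (I, -1), 2 ethylenediamine (en, neutral). Ligand charge sum = -2.
Charge balance with bromide (-1) requires 1 complex ion per 2 bromide.

[Sn(en)2I2]Br2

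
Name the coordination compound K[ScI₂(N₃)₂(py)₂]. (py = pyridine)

potassium diazidodiiodobis(pyridine)scandate(III)

The 1 potassium counter-ion carries a total charge of +1, so each complex ion is 1−.
Ligand charges: 2×pyridine (neutral), 2×iodo (-1 each), 2×azido (-1 each); total -4. So Sc + (-4) = 1−, giving Sc = +3.
The complex ion is anionic, so scandium takes the -ate form scandate(III).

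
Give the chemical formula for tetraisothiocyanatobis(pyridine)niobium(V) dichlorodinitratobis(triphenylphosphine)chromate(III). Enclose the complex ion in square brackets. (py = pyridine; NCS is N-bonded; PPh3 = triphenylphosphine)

Cation [Nb…]: ligand charges -4, Nb(V) ⇒ ion charge 1+.
Anion [Cr…]: ligand charges -4, Cr(III) ⇒ ion charge 1−.

[Nb(NCS)4(py)2][CrCl2(NO3)2(PPh3)2]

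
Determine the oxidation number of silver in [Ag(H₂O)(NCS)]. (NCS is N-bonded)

No counter-ion: the bracketed complex is neutral.
Ligand charges: 1×NCS = -1; 1×H2O neutral; sum -1.
Ag + (-1) = 0 ⇒ Ag is +1.

+1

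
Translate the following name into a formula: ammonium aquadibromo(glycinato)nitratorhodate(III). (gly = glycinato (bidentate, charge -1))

NH4[RhBr2(gly)(H2O)(NO3)]

Ligands: 1 glycinato (gly, -1), 1 nitrato (NO3, -1), 1 aqua (H2O, neutral), 2 bromo (Br, -1). Ligand charge sum = -4.
With Rh in oxidation state +3, the complex ion is [Rh...]^1−.
Charge balance with ammonium (+1) requires 1 complex ion per 1 ammonium.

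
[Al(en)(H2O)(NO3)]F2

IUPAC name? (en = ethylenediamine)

aqua(ethylenediamine)nitratoaluminium(III) fluoride

The 2 fluoride counter-ions carry a total charge of -2, so each complex ion is 2+.
Ligand charges: 1×aqua (neutral), 1×ethylenediamine (neutral), 1×nitrato (-1 each); total -1. So Al + (-1) = 2+, giving Al = +3.
Ligands are named alphabetically: aqua before ethylenediamine before nitrato.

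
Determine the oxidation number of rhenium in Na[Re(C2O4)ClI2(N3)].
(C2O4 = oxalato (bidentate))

1 sodium outside the brackets (+1 each) → the complex ion is 1−.
Ligand charges: 1×C2O4 = -2; 1×Cl = -1; 1×N3 = -1; 2×I = -2; sum -6.
Re + (-6) = 1− ⇒ Re is +5.

+5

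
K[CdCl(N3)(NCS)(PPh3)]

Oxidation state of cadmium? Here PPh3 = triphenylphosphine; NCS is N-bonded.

+2

1 potassium outside the brackets (+1 each) → the complex ion is 1−.
Ligand charges: 1×N3 = -1; 1×Cl = -1; 1×PPh3 neutral; 1×NCS = -1; sum -3.
Cd + (-3) = 1− ⇒ Cd is +2.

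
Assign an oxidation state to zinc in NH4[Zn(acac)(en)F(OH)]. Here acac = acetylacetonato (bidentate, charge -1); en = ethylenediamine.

1 ammonium outside the brackets (+1 each) → the complex ion is 1−.
Ligand charges: 1×F = -1; 1×acac = -1; 1×OH = -1; 1×en neutral; sum -3.
Zn + (-3) = 1− ⇒ Zn is +2.

+2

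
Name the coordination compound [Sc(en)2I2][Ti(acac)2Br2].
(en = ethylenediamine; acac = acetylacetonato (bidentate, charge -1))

bis(ethylenediamine)diiodoscandium(III) bis(acetylacetonato)dibromotitanate(III)

Scandium is always +3 in its complexes; the cation's ligand charges sum to -2, so the complex cation is 1+.
A 1:1 salt means the anion carries the equal and opposite charge, 1−.
Anion: ligand charges sum to -4; for the ion to be 1−, Ti = +3.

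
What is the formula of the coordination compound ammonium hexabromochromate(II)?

Ligands: 6 bromo (Br, -1). Ligand charge sum = -6.
With Cr in oxidation state +2, the complex ion is [Cr...]^4−.
Charge balance with ammonium (+1) requires 1 complex ion per 4 ammonium.

(NH4)4[CrBr6]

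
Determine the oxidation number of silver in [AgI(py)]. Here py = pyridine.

+1

No counter-ion: the bracketed complex is neutral.
Ligand charges: 1×py neutral; 1×I = -1; sum -1.
Ag + (-1) = 0 ⇒ Ag is +1.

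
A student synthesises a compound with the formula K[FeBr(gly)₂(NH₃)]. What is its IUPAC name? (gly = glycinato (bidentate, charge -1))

potassium amminebromobis(glycinato)ferrate(II)

The 1 potassium counter-ion carries a total charge of +1, so each complex ion is 1−.
Ligand charges: 1×bromo (-1 each), 1×ammine (neutral), 2×glycinato (-1 each); total -3. So Fe + (-3) = 1−, giving Fe = +2.
Ligands are named alphabetically: ammine before bromo before glycinato.
The complex ion is anionic, so iron takes the -ate form ferrate(II).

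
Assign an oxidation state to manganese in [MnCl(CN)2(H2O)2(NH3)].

No counter-ion: the bracketed complex is neutral.
Ligand charges: 2×H2O neutral; 1×NH3 neutral; 1×Cl = -1; 2×CN = -2; sum -3.
Mn + (-3) = 0 ⇒ Mn is +3.

+3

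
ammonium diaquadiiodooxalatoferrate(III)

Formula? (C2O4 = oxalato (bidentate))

Ligands: 2 aqua (H2O, neutral), 1 oxalato (C2O4, -2), 2 iodo (I, -1). Ligand charge sum = -4.
With Fe in oxidation state +3, the complex ion is [Fe...]^1−.
Charge balance with ammonium (+1) requires 1 complex ion per 1 ammonium.

NH4[Fe(C2O4)(H2O)2I2]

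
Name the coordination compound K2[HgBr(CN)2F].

potassium bromodicyanofluoromercurate(II)

The 2 potassium counter-ions carry a total charge of +2, so each complex ion is 2−.
Ligand charges: 2×cyano (-1 each), 1×fluoro (-1 each), 1×bromo (-1 each); total -4. So Hg + (-4) = 2−, giving Hg = +2.
The complex ion is anionic, so mercury takes the -ate form mercurate(II).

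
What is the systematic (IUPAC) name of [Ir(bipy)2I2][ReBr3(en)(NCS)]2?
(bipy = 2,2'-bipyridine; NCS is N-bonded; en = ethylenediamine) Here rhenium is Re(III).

bis(2,2'-bipyridine)diiodoiridium(IV) tribromo(ethylenediamine)isothiocyanatorhenate(III)

Both ions are complex: the cation is named first with the plain metal name, the anion second with the -ate form; each ion's ligands are alphabetised independently.
Re is given as +3; the anion's ligand charges sum to -4, so the complex anion is 1−.
With 2 anions per cation, the cation must be 2×1 = 2+.
Cation: ligand charges sum to -2; for the ion to be 2+, Ir = +4.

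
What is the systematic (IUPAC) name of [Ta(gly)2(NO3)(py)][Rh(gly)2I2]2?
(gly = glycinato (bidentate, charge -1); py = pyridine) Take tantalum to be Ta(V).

bis(glycinato)nitrato(pyridine)tantalum(V) bis(glycinato)diiodorhodate(III)

Both ions are complex: the cation is named first with the plain metal name, the anion second with the -ate form; each ion's ligands are alphabetised independently.
Ta is given as +5; the cation's ligand charges sum to -3, so the complex cation is 2+.
With 2 anions per cation, each anion must be 2/2 = 1−.
Anion: ligand charges sum to -4; for the ion to be 1−, Rh = +3.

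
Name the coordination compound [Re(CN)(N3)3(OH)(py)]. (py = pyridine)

There is no counter-ion, so the complex is neutral overall.
Ligand charges: 1×cyano (-1 each), 3×azido (-1 each), 1×hydroxo (-1 each), 1×pyridine (neutral); total -5. So Re + (-5) = 0, giving Re = +5.
Ligands are named alphabetically: azido before cyano before hydroxo before pyridine.

triazidocyanohydroxo(pyridine)rhenium(V)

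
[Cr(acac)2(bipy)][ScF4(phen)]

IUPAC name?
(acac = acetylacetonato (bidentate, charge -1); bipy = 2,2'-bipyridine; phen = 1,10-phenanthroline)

Both ions are complex: the cation is named first with the plain metal name, the anion second with the -ate form; each ion's ligands are alphabetised independently.
Scandium is always +3 in its complexes; the anion's ligand charges sum to -4, so the complex anion is 1−.
A 1:1 salt means the cation carries the equal and opposite charge, 1+.
Cation: ligand charges sum to -2; for the ion to be 1+, Cr = +3.

bis(acetylacetonato)(2,2'-bipyridine)chromium(III) tetrafluoro(1,10-phenanthroline)scandate(III)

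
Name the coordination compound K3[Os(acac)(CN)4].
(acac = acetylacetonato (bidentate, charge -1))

potassium (acetylacetonato)tetracyanoosmate(II)

The 3 potassium counter-ions carry a total charge of +3, so each complex ion is 3−.
Ligand charges: 4×cyano (-1 each), 1×acetylacetonato (-1 each); total -5. So Os + (-5) = 3−, giving Os = +2.
Ligands are named alphabetically: acetylacetonato before cyano.
The complex ion is anionic, so osmium takes the -ate form osmate(II).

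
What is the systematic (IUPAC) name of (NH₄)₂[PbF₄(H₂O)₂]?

The 2 ammonium counter-ions carry a total charge of +2, so each complex ion is 2−.
Ligand charges: 2×aqua (neutral), 4×fluoro (-1 each); total -4. So Pb + (-4) = 2−, giving Pb = +2.
The complex ion is anionic, so lead takes the -ate form plumbate(II).

ammonium diaquatetrafluoroplumbate(II)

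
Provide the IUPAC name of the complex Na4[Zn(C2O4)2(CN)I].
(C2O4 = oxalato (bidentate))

sodium cyanoiododioxalatozincate(II)

The 4 sodium counter-ions carry a total charge of +4, so each complex ion is 4−.
Ligand charges: 2×oxalato (-2 each), 1×cyano (-1 each), 1×iodo (-1 each); total -6. So Zn + (-6) = 4−, giving Zn = +2.
Ligands are named alphabetically: cyano before iodo before oxalato.
The complex ion is anionic, so zinc takes the -ate form zincate(II).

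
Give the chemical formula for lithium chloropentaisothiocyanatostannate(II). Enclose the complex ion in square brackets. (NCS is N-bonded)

Ligands: 5 isothiocyanato (NCS, -1), 1 chloro (Cl, -1). Ligand charge sum = -6.
With Sn in oxidation state +2, the complex ion is [Sn...]^4−.
Charge balance with lithium (+1) requires 1 complex ion per 4 lithium.

Li4[SnCl(NCS)5]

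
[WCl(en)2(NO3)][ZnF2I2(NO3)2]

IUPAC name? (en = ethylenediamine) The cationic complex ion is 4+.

Both ions are complex: the cation is named first with the plain metal name, the anion second with the -ate form; each ion's ligands are alphabetised independently.
The complex cation is given as 4+; its ligand charges sum to -2, so W = +6.
A 1:1 salt means the anion carries the equal and opposite charge, 4−.
Anion: ligand charges sum to -6; for the ion to be 4−, Zn = +2.

chlorobis(ethylenediamine)nitratotungsten(VI) difluorodiiododinitratozincate(II)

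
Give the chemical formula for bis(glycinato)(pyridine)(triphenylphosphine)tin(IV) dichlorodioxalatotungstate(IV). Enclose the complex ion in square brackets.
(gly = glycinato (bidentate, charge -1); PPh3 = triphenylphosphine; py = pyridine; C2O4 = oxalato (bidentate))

[Sn(gly)2(PPh3)(py)][W(C2O4)2Cl2]

Cation [Sn…]: ligand charges -2, Sn(IV) ⇒ ion charge 2+.
Anion [W…]: ligand charges -6, W(IV) ⇒ ion charge 2−.
One 2+ cation balances one 2− anion.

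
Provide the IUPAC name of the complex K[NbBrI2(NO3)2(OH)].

The 1 potassium counter-ion carries a total charge of +1, so each complex ion is 1−.
Ligand charges: 1×hydroxo (-1 each), 1×bromo (-1 each), 2×nitrato (-1 each), 2×iodo (-1 each); total -6. So Nb + (-6) = 1−, giving Nb = +5.
Ligands are named alphabetically: bromo before hydroxo before iodo before nitrato.
The complex ion is anionic, so niobium takes the -ate form niobate(V).

potassium bromohydroxodiiododinitratoniobate(V)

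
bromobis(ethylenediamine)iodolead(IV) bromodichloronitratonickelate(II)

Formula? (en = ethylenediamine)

Cation [Pb…]: ligand charges -2, Pb(IV) ⇒ ion charge 2+.
Anion [Ni…]: ligand charges -4, Ni(II) ⇒ ion charge 2−.
One 2+ cation balances one 2− anion.

[PbBr(en)2I][NiBrCl2(NO3)]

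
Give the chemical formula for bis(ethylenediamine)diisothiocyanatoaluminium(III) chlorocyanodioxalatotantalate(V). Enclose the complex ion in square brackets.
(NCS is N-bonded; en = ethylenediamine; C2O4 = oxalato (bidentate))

Cation [Al…]: ligand charges -2, Al(III) ⇒ ion charge 1+.
Anion [Ta…]: ligand charges -6, Ta(V) ⇒ ion charge 1−.

[Al(en)2(NCS)2][Ta(C2O4)2Cl(CN)]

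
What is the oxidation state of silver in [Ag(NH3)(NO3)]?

No counter-ion: the bracketed complex is neutral.
Ligand charges: 1×NH3 neutral; 1×NO3 = -1; sum -1.
Ag + (-1) = 0 ⇒ Ag is +1.

+1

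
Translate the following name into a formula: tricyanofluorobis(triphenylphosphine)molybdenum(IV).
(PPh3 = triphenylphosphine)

Ligands: 1 fluoro (F, -1), 3 cyano (CN, -1), 2 triphenylphosphine (PPh3, neutral). Ligand charge sum = -4.
With Mo in oxidation state +4, the complex ion is [Mo...].

[Mo(CN)3F(PPh3)2]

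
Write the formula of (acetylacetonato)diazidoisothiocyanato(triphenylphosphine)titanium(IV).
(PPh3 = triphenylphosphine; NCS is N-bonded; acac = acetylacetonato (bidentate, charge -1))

[Ti(acac)(N3)2(NCS)(PPh3)]

Ligands: 1 triphenylphosphine (PPh3, neutral), 2 azido (N3, -1), 1 isothiocyanato (NCS, -1), 1 acetylacetonato (acac, -1). Ligand charge sum = -4.
With Ti in oxidation state +4, the complex ion is [Ti...].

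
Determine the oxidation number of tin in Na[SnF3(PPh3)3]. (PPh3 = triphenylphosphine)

+2

1 sodium outside the brackets (+1 each) → the complex ion is 1−.
Ligand charges: 3×PPh3 neutral; 3×F = -3; sum -3.
Sn + (-3) = 1− ⇒ Sn is +2.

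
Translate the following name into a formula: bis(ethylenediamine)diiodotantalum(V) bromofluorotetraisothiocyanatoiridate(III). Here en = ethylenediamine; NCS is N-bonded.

[Ta(en)2I2][IrBrF(NCS)4]

Cation [Ta…]: ligand charges -2, Ta(V) ⇒ ion charge 3+.
Anion [Ir…]: ligand charges -6, Ir(III) ⇒ ion charge 3−.
One 3+ cation balances one 3− anion.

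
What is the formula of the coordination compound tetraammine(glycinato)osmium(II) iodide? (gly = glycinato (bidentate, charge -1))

Ligands: 4 ammine (NH3, neutral), 1 glycinato (gly, -1). Ligand charge sum = -1.
Charge balance with iodide (-1) requires 1 complex ion per 1 iodide.

[Os(gly)(NH3)4]I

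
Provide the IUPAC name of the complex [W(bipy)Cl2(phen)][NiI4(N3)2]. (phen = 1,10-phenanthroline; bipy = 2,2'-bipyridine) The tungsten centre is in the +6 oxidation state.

Both ions are complex: the cation is named first with the plain metal name, the anion second with the -ate form; each ion's ligands are alphabetised independently.
W is given as +6; the cation's ligand charges sum to -2, so the complex cation is 4+.
A 1:1 salt means the anion carries the equal and opposite charge, 4−.
Anion: ligand charges sum to -6; for the ion to be 4−, Ni = +2.

(2,2'-bipyridine)dichloro(1,10-phenanthroline)tungsten(VI) diazidotetraiodonickelate(II)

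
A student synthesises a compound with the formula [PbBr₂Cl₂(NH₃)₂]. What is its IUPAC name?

There is no counter-ion, so the complex is neutral overall.
Ligand charges: 2×chloro (-1 each), 2×ammine (neutral), 2×bromo (-1 each); total -4. So Pb + (-4) = 0, giving Pb = +4.
Ligands are named alphabetically: ammine before bromo before chloro.

diamminedibromodichlorolead(IV)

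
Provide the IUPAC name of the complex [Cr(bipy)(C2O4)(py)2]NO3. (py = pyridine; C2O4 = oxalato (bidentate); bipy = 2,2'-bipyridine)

(2,2'-bipyridine)oxalatobis(pyridine)chromium(III) nitrate

The 1 nitrate counter-ion carries a total charge of -1, so each complex ion is 1+.
Ligand charges: 2×pyridine (neutral), 1×oxalato (-2 each), 1×2,2'-bipyridine (neutral); total -2. So Cr + (-2) = 1+, giving Cr = +3.
Ligands are named alphabetically: bipyridine before oxalato before pyridine.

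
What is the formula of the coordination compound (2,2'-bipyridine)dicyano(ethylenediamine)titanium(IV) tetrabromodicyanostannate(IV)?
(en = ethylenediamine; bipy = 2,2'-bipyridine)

Cation [Ti…]: ligand charges -2, Ti(IV) ⇒ ion charge 2+.
Anion [Sn…]: ligand charges -6, Sn(IV) ⇒ ion charge 2−.

[Ti(bipy)(CN)2(en)][SnBr4(CN)2]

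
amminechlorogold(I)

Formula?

[AuCl(NH3)]

Ligands: 1 ammine (NH3, neutral), 1 chloro (Cl, -1). Ligand charge sum = -1.
With Au in oxidation state +1, the complex ion is [Au...].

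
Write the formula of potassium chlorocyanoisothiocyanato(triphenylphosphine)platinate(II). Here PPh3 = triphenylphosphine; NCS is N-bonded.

K[PtCl(CN)(NCS)(PPh3)]

Ligands: 1 triphenylphosphine (PPh3, neutral), 1 chloro (Cl, -1), 1 cyano (CN, -1), 1 isothiocyanato (NCS, -1). Ligand charge sum = -3.
With Pt in oxidation state +2, the complex ion is [Pt...]^1−.
Charge balance with potassium (+1) requires 1 complex ion per 1 potassium.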